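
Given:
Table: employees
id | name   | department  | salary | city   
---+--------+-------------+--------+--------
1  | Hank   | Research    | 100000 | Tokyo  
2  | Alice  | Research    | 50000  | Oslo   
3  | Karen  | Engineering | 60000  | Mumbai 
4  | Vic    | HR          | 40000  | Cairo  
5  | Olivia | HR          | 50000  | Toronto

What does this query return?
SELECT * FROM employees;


SELECT * returns all 5 rows with all columns

5 rows:
1, Hank, Research, 100000, Tokyo
2, Alice, Research, 50000, Oslo
3, Karen, Engineering, 60000, Mumbai
4, Vic, HR, 40000, Cairo
5, Olivia, HR, 50000, Toronto


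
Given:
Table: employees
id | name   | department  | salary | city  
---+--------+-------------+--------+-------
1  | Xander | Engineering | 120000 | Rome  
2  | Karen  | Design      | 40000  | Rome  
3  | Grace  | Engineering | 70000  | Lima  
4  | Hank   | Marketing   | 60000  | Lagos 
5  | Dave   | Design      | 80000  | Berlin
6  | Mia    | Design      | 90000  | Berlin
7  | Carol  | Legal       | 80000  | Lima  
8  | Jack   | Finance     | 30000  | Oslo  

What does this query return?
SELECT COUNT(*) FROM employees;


COUNT(*) counts all rows

8


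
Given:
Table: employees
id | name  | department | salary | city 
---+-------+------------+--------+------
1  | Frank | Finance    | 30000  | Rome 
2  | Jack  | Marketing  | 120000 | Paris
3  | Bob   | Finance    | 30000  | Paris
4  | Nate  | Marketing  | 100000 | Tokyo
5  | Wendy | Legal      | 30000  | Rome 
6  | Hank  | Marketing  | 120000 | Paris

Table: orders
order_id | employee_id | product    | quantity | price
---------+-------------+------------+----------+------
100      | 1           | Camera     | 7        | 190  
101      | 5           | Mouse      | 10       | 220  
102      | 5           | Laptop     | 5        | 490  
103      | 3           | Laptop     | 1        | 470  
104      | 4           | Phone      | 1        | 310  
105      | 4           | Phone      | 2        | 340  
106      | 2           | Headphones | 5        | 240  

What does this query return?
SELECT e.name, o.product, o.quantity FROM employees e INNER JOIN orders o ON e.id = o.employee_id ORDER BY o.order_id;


Joining employees.id = orders.employee_id:
  employee Frank (id=1) -> order Camera
  employee Wendy (id=5) -> order Mouse
  employee Wendy (id=5) -> order Laptop
  employee Bob (id=3) -> order Laptop
  employee Nate (id=4) -> order Phone
  employee Nate (id=4) -> order Phone
  employee Jack (id=2) -> order Headphones


7 rows:
Frank, Camera, 7
Wendy, Mouse, 10
Wendy, Laptop, 5
Bob, Laptop, 1
Nate, Phone, 1
Nate, Phone, 2
Jack, Headphones, 5


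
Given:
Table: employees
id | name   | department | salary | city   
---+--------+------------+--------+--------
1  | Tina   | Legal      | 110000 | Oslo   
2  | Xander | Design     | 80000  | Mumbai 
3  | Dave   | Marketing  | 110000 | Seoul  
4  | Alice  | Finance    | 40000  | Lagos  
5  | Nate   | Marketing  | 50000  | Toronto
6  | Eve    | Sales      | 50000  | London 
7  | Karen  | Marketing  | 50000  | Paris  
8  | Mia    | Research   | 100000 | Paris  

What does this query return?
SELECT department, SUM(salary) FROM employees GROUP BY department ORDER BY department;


Summing salary within each department:
  Design: 80000 = 80000
  Finance: 40000 = 40000
  Legal: 110000 = 110000
  Marketing: 110000 + 50000 + 50000 = 210000
  Research: 100000 = 100000
  Sales: 50000 = 50000


6 groups:
Design, 80000
Finance, 40000
Legal, 110000
Marketing, 210000
Research, 100000
Sales, 50000


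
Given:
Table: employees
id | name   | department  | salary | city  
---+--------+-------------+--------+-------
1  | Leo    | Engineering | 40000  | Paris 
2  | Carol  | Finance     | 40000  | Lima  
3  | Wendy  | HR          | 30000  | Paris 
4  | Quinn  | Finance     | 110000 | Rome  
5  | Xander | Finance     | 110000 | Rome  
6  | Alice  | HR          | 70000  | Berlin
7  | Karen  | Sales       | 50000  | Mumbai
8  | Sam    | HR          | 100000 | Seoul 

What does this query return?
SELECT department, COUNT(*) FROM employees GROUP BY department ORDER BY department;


Assigning each row to its department group:
  Leo -> Engineering
  Carol -> Finance
  Wendy -> HR
  Quinn -> Finance
  Xander -> Finance
  Alice -> HR
  Karen -> Sales
  Sam -> HR


4 groups:
Engineering, 1
Finance, 3
HR, 3
Sales, 1


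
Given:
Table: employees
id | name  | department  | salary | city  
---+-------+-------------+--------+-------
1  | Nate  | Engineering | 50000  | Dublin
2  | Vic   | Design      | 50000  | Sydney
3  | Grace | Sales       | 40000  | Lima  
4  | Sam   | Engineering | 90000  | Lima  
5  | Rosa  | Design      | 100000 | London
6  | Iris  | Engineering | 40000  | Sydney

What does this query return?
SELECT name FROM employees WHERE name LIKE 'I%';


LIKE 'I%' matches names starting with 'I'
Matching: 1

1 rows:
Iris


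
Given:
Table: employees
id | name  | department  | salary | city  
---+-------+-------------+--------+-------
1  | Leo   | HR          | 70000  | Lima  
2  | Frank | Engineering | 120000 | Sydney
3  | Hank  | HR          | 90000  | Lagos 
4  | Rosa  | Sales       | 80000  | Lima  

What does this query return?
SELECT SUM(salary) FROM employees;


SUM(salary) = 70000 + 120000 + 90000 + 80000 = 360000

360000


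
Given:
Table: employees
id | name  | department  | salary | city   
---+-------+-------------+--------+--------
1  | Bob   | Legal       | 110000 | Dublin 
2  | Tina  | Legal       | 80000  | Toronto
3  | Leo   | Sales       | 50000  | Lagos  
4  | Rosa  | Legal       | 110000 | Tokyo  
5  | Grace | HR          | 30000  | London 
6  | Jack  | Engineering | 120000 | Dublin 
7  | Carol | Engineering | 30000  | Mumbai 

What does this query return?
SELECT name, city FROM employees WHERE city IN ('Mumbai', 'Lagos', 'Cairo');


Filtering: city IN ('Mumbai', 'Lagos', 'Cairo')
Matching: 2 rows

2 rows:
Leo, Lagos
Carol, Mumbai


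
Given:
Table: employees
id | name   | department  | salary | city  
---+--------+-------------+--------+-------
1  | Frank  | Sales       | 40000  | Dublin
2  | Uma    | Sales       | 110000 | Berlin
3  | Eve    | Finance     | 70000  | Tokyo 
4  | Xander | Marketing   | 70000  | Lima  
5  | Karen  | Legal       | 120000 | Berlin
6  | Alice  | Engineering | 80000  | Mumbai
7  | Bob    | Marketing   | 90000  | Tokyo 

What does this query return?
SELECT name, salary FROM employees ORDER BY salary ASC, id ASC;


Sorting by salary ASC, then id ASC for ties

7 rows:
Frank, 40000
Eve, 70000
Xander, 70000
Alice, 80000
Bob, 90000
Uma, 110000
Karen, 120000


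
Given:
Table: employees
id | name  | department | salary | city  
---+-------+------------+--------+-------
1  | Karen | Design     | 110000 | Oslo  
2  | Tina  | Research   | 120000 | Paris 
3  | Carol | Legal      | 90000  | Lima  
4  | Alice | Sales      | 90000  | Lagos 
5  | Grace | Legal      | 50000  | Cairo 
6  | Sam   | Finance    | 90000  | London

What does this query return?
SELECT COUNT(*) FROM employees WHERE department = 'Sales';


Counting rows where department = 'Sales'
  Alice -> MATCH


1


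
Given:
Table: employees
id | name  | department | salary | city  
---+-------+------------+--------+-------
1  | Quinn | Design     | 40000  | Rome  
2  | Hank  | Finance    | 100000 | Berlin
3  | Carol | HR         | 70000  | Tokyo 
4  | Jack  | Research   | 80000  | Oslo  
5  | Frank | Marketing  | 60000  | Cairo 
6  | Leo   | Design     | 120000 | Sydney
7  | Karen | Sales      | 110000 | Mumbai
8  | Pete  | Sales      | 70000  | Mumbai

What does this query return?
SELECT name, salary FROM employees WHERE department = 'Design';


Filtering: department = 'Design'
Matching rows: 2

2 rows:
Quinn, 40000
Leo, 120000


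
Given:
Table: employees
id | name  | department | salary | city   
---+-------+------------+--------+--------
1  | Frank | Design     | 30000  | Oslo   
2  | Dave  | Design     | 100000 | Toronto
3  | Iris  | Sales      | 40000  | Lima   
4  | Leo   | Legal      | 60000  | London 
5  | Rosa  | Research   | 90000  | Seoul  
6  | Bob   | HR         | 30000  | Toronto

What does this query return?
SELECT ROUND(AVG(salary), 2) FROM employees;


SUM(salary) = 350000
COUNT = 6
ROUND(AVG, 2) = ROUND(350000 / 6, 2) = 58333.33

58333.33


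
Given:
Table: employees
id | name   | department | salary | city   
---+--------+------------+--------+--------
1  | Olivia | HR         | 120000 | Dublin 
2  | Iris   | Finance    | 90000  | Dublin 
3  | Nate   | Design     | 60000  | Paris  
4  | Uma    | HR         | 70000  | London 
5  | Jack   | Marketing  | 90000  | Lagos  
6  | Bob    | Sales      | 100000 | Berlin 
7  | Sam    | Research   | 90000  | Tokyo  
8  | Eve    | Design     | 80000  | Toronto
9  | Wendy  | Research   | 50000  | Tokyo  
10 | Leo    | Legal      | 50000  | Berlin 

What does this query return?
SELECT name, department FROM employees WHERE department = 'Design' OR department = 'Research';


Filtering: department = 'Design' OR 'Research'
Matching: 4 rows

4 rows:
Nate, Design
Sam, Research
Eve, Design
Wendy, Research


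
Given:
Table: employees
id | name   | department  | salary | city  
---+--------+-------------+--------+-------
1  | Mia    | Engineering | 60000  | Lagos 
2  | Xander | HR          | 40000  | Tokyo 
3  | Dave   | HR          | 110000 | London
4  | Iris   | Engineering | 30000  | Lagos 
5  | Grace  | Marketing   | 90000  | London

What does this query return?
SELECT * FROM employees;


SELECT * returns all 5 rows with all columns

5 rows:
1, Mia, Engineering, 60000, Lagos
2, Xander, HR, 40000, Tokyo
3, Dave, HR, 110000, London
4, Iris, Engineering, 30000, Lagos
5, Grace, Marketing, 90000, London


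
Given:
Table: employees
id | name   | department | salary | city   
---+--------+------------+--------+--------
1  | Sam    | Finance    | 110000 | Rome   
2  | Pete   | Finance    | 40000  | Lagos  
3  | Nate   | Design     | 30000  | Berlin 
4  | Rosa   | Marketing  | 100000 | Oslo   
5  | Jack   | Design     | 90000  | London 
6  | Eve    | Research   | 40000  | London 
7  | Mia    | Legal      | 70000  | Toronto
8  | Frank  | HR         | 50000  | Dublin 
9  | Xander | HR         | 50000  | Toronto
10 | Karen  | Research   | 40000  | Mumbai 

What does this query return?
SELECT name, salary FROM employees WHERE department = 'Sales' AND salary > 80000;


Filtering: department = 'Sales' AND salary > 80000
Matching: 0 rows

Empty result set (0 rows)


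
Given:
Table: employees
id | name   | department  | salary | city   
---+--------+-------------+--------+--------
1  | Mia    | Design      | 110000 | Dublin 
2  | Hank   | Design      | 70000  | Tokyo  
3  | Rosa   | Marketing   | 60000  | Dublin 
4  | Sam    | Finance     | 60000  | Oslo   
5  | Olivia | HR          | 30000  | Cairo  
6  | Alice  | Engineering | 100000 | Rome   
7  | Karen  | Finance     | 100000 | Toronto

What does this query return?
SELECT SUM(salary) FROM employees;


SUM(salary) = 110000 + 70000 + 60000 + 60000 + 30000 + 100000 + 100000 = 530000

530000


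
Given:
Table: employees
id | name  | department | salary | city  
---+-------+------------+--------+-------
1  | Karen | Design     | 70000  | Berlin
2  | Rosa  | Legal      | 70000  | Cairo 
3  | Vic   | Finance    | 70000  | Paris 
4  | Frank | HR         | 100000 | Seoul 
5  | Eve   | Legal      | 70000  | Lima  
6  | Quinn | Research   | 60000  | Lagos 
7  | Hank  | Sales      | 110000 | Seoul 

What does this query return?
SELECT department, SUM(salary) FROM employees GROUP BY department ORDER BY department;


Summing salary within each department:
  Design: 70000 = 70000
  Finance: 70000 = 70000
  HR: 100000 = 100000
  Legal: 70000 + 70000 = 140000
  Research: 60000 = 60000
  Sales: 110000 = 110000


6 groups:
Design, 70000
Finance, 70000
HR, 100000
Legal, 140000
Research, 60000
Sales, 110000


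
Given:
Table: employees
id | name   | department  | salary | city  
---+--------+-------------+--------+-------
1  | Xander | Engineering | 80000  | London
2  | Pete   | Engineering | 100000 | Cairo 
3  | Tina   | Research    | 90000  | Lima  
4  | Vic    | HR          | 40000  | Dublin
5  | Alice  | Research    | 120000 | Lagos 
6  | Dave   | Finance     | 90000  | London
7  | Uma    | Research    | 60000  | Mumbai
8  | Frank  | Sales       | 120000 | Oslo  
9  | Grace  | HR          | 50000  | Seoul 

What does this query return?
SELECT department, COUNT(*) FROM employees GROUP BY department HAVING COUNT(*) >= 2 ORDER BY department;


Groups with count >= 2:
  Engineering: 2 -> PASS
  HR: 2 -> PASS
  Research: 3 -> PASS
  Finance: 1 -> filtered out
  Sales: 1 -> filtered out


3 groups:
Engineering, 2
HR, 2
Research, 3


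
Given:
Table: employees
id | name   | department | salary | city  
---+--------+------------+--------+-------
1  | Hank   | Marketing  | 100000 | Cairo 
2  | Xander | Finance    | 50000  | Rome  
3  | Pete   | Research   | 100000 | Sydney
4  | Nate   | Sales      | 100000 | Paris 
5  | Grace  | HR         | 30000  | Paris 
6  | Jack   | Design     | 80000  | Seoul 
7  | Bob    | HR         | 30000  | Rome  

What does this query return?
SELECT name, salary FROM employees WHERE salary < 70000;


Filtering: salary < 70000
Matching: 3 rows

3 rows:
Xander, 50000
Grace, 30000
Bob, 30000


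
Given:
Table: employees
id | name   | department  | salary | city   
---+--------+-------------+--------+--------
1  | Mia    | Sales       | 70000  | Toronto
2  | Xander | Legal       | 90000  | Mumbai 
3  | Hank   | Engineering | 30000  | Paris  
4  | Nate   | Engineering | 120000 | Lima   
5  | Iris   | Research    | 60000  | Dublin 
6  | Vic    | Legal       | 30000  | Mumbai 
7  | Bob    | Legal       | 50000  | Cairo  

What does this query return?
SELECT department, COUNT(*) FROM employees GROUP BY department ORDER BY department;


Assigning each row to its department group:
  Mia -> Sales
  Xander -> Legal
  Hank -> Engineering
  Nate -> Engineering
  Iris -> Research
  Vic -> Legal
  Bob -> Legal


4 groups:
Engineering, 2
Legal, 3
Research, 1
Sales, 1


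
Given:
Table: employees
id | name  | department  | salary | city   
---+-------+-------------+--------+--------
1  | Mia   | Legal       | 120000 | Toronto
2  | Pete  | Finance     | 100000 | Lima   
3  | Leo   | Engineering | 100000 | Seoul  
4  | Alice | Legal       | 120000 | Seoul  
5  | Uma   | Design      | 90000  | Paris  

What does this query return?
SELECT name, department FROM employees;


Projecting columns: name, department

5 rows:
Mia, Legal
Pete, Finance
Leo, Engineering
Alice, Legal
Uma, Design


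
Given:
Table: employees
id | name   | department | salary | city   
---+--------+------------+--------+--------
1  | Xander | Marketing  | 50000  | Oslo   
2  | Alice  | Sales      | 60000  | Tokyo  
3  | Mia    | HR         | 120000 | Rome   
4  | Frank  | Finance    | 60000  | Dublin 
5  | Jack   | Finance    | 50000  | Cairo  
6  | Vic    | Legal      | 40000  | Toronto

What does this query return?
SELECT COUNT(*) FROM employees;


COUNT(*) counts all rows

6


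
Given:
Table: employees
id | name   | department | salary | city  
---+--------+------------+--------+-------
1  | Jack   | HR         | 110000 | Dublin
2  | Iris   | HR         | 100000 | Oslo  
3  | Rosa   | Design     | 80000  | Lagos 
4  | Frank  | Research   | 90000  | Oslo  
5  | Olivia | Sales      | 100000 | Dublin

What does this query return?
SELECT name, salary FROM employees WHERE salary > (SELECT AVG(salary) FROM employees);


Subquery: AVG(salary) = 96000.0
Filtering: salary > 96000.0
  Jack (110000) -> MATCH
  Iris (100000) -> MATCH
  Olivia (100000) -> MATCH


3 rows:
Jack, 110000
Iris, 100000
Olivia, 100000


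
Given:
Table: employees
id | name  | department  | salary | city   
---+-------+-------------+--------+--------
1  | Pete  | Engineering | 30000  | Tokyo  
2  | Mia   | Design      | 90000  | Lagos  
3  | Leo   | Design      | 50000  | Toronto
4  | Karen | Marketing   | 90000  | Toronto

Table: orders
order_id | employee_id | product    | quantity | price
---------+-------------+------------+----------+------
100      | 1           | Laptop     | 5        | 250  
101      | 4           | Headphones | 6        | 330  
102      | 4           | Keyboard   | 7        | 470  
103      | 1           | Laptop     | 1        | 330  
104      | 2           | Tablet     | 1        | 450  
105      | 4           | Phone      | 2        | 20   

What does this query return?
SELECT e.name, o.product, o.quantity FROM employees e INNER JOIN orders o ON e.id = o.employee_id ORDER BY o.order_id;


Joining employees.id = orders.employee_id:
  employee Pete (id=1) -> order Laptop
  employee Karen (id=4) -> order Headphones
  employee Karen (id=4) -> order Keyboard
  employee Pete (id=1) -> order Laptop
  employee Mia (id=2) -> order Tablet
  employee Karen (id=4) -> order Phone


6 rows:
Pete, Laptop, 5
Karen, Headphones, 6
Karen, Keyboard, 7
Pete, Laptop, 1
Mia, Tablet, 1
Karen, Phone, 2


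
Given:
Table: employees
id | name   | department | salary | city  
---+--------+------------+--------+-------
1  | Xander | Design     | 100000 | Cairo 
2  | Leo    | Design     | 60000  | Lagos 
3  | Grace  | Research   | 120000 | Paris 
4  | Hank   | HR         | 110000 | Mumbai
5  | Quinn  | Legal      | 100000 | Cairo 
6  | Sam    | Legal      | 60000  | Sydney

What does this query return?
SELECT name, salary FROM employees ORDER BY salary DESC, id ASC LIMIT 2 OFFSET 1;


Sort by salary DESC (id ASC tiebreak), then skip 1 and take 2
Rows 2 through 3

2 rows:
Hank, 110000
Xander, 100000


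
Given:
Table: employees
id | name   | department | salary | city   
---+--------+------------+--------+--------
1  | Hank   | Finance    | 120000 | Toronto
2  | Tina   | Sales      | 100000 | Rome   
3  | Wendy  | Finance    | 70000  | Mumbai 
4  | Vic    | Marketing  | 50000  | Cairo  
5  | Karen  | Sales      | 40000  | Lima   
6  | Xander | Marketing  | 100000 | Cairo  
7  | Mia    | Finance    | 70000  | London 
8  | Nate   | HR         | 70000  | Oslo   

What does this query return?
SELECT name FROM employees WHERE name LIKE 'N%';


LIKE 'N%' matches names starting with 'N'
Matching: 1

1 rows:
Nate


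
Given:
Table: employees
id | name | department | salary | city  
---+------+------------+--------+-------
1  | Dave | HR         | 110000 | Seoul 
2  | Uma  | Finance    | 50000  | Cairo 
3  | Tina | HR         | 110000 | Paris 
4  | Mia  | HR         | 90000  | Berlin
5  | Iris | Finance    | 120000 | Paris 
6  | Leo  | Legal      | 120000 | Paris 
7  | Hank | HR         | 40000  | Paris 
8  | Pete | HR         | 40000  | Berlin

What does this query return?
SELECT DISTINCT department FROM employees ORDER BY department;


All 'department' values (row order): HR, Finance, HR, HR, Finance, Legal, HR, HR
Removing duplicates leaves 3 unique value(s).

3 values:
Finance
HR
Legal


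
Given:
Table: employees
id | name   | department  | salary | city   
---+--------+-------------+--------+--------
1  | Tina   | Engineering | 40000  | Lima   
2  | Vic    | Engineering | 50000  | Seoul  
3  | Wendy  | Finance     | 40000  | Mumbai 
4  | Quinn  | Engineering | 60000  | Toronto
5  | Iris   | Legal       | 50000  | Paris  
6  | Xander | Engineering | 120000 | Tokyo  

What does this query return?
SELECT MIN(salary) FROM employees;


Salaries: 40000, 50000, 40000, 60000, 50000, 120000
MIN = 40000

40000


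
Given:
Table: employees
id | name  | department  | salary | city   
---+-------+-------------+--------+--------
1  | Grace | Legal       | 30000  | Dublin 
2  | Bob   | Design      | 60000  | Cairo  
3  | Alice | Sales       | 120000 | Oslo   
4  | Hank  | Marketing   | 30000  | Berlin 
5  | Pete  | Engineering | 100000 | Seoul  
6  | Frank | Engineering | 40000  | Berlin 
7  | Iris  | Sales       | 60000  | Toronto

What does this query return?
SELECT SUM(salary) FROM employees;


SUM(salary) = 30000 + 60000 + 120000 + 30000 + 100000 + 40000 + 60000 = 440000

440000


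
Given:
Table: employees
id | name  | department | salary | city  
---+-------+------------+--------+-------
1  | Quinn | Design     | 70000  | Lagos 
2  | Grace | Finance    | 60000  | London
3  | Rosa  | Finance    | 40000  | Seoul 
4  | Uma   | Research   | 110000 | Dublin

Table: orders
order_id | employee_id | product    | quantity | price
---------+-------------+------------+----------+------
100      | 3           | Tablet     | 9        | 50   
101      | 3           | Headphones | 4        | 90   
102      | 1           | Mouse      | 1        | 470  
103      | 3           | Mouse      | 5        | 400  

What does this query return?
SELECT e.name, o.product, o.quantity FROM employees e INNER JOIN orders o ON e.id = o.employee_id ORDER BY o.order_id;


Joining employees.id = orders.employee_id:
  employee Rosa (id=3) -> order Tablet
  employee Rosa (id=3) -> order Headphones
  employee Quinn (id=1) -> order Mouse
  employee Rosa (id=3) -> order Mouse


4 rows:
Rosa, Tablet, 9
Rosa, Headphones, 4
Quinn, Mouse, 1
Rosa, Mouse, 5


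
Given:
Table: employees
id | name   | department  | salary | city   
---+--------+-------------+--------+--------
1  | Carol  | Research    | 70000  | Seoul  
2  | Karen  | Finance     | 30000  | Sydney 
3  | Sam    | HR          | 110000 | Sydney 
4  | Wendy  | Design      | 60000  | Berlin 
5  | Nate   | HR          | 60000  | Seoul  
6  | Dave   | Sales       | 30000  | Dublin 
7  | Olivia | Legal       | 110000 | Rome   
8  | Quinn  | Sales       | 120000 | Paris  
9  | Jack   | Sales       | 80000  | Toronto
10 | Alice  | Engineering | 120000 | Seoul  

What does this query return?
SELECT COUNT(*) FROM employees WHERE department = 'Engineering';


Counting rows where department = 'Engineering'
  Alice -> MATCH


1


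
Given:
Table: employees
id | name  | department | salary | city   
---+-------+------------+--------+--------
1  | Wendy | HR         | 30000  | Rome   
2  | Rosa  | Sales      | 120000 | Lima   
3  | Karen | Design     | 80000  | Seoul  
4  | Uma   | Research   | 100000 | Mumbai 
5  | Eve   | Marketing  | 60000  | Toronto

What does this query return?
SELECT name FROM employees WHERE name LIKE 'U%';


LIKE 'U%' matches names starting with 'U'
Matching: 1

1 rows:
Uma


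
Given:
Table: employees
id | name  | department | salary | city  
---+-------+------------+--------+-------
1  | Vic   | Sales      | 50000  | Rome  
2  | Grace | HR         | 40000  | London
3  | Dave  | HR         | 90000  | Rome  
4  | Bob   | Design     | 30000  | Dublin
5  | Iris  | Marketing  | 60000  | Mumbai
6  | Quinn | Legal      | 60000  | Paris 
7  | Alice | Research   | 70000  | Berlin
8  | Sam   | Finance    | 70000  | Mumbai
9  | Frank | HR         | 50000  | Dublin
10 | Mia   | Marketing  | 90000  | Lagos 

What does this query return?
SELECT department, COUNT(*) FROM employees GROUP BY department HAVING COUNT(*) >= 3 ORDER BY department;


Groups with count >= 3:
  HR: 3 -> PASS
  Design: 1 -> filtered out
  Finance: 1 -> filtered out
  Legal: 1 -> filtered out
  Marketing: 2 -> filtered out
  Research: 1 -> filtered out
  Sales: 1 -> filtered out


1 groups:
HR, 3


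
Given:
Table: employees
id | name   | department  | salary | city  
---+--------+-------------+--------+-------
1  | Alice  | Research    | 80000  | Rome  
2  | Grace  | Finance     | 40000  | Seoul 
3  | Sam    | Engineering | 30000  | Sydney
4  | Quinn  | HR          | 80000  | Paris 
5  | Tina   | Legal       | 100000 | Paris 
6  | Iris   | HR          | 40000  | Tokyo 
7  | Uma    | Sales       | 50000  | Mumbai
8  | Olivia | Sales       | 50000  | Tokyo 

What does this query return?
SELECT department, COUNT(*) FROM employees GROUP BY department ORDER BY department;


Assigning each row to its department group:
  Alice -> Research
  Grace -> Finance
  Sam -> Engineering
  Quinn -> HR
  Tina -> Legal
  Iris -> HR
  Uma -> Sales
  Olivia -> Sales


6 groups:
Engineering, 1
Finance, 1
HR, 2
Legal, 1
Research, 1
Sales, 2


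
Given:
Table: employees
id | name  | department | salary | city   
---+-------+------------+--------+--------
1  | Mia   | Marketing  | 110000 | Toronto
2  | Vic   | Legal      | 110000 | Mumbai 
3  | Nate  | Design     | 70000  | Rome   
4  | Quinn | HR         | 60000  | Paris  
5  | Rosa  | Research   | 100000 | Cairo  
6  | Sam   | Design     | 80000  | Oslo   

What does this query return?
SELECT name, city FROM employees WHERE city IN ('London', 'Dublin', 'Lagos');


Filtering: city IN ('London', 'Dublin', 'Lagos')
Matching: 0 rows

Empty result set (0 rows)


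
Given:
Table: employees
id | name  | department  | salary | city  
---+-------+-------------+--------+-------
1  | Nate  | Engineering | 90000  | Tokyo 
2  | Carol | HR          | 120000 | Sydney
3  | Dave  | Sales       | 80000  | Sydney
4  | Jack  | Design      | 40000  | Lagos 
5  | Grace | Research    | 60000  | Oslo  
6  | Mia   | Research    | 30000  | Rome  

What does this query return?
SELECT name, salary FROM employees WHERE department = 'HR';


Filtering: department = 'HR'
Matching rows: 1

1 rows:
Carol, 120000


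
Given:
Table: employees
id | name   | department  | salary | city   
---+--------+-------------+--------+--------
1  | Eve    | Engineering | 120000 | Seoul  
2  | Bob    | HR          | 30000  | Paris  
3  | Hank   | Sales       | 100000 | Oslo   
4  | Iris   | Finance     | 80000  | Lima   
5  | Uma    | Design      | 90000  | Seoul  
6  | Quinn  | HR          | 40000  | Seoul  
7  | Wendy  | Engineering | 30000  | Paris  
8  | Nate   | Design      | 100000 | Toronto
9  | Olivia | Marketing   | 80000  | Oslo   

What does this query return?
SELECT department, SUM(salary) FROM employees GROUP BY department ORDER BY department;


Summing salary within each department:
  Design: 90000 + 100000 = 190000
  Engineering: 120000 + 30000 = 150000
  Finance: 80000 = 80000
  HR: 30000 + 40000 = 70000
  Marketing: 80000 = 80000
  Sales: 100000 = 100000


6 groups:
Design, 190000
Engineering, 150000
Finance, 80000
HR, 70000
Marketing, 80000
Sales, 100000


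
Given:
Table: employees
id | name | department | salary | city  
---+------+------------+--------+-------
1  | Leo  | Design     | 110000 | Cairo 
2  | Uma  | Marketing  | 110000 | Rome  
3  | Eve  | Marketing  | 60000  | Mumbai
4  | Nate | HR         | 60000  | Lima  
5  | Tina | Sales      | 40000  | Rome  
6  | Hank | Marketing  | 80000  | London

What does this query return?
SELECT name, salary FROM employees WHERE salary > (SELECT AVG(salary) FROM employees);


Subquery: AVG(salary) = 76666.67
Filtering: salary > 76666.67
  Leo (110000) -> MATCH
  Uma (110000) -> MATCH
  Hank (80000) -> MATCH


3 rows:
Leo, 110000
Uma, 110000
Hank, 80000


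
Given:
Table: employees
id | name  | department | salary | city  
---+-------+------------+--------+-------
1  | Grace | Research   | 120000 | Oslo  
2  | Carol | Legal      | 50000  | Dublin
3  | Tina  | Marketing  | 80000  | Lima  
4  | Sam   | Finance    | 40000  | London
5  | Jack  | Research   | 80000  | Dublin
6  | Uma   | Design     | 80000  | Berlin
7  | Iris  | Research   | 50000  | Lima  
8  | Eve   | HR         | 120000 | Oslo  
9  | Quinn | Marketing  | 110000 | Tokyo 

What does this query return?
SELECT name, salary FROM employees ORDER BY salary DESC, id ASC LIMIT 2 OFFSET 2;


Sort by salary DESC (id ASC tiebreak), then skip 2 and take 2
Rows 3 through 4

2 rows:
Quinn, 110000
Tina, 80000


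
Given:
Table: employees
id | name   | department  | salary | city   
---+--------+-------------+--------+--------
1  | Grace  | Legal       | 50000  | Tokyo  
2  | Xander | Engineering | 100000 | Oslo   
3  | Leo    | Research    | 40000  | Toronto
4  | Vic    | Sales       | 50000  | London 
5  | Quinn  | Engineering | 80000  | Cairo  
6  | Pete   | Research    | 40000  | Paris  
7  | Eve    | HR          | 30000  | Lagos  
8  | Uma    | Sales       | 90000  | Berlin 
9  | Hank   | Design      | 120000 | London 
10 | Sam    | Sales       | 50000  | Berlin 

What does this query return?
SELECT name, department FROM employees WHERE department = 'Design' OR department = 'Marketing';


Filtering: department = 'Design' OR 'Marketing'
Matching: 1 rows

1 rows:
Hank, Design


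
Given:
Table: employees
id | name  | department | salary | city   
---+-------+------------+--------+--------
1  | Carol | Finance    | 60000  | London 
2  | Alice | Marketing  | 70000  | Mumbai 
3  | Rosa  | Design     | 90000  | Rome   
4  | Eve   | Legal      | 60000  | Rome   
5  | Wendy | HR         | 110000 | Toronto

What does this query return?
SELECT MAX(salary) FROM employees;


Salaries: 60000, 70000, 90000, 60000, 110000
MAX = 110000

110000


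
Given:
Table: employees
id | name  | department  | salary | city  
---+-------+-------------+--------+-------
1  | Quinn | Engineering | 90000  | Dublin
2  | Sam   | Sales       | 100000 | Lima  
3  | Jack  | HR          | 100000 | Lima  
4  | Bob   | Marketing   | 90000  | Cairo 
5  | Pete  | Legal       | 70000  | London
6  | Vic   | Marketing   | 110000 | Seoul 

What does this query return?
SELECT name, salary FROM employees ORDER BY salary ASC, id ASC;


Sorting by salary ASC, then id ASC for ties

6 rows:
Pete, 70000
Quinn, 90000
Bob, 90000
Sam, 100000
Jack, 100000
Vic, 110000


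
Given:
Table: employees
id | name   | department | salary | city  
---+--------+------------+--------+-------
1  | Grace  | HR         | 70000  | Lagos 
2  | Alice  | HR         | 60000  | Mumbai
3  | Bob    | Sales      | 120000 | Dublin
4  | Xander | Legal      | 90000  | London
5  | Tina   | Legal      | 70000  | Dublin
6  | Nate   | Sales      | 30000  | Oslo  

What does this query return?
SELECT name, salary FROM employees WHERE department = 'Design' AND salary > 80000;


Filtering: department = 'Design' AND salary > 80000
Matching: 0 rows

Empty result set (0 rows)


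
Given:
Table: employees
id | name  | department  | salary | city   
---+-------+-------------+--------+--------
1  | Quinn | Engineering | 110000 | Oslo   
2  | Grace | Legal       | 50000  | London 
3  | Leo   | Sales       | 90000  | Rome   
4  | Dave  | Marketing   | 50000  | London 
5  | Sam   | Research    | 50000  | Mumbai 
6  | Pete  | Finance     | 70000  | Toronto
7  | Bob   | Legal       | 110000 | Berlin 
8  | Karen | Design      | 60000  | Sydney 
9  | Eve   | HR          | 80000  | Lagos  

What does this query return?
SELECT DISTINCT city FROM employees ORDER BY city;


All 'city' values (row order): Oslo, London, Rome, London, Mumbai, Toronto, Berlin, Sydney, Lagos
Removing duplicates leaves 8 unique value(s).

8 values:
Berlin
Lagos
London
Mumbai
Oslo
Rome
Sydney
Toronto


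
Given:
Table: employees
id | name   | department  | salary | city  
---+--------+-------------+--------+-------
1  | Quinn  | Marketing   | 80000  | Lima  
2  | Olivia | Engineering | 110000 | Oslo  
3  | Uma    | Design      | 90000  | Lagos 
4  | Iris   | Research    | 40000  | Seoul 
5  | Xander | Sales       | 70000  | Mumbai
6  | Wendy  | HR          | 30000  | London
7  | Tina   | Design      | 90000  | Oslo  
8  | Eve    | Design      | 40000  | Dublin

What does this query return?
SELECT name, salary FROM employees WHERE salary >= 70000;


Filtering: salary >= 70000
Matching: 5 rows

5 rows:
Quinn, 80000
Olivia, 110000
Uma, 90000
Xander, 70000
Tina, 90000


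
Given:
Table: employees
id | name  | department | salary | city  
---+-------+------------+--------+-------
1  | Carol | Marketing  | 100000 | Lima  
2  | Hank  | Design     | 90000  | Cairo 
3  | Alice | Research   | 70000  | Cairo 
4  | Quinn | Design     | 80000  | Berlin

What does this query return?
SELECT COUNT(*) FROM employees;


COUNT(*) counts all rows

4


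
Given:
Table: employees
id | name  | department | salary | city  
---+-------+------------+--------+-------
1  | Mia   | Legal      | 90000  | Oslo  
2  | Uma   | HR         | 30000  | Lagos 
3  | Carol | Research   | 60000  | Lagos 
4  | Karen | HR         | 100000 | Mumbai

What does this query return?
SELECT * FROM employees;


SELECT * returns all 4 rows with all columns

4 rows:
1, Mia, Legal, 90000, Oslo
2, Uma, HR, 30000, Lagos
3, Carol, Research, 60000, Lagos
4, Karen, HR, 100000, Mumbai


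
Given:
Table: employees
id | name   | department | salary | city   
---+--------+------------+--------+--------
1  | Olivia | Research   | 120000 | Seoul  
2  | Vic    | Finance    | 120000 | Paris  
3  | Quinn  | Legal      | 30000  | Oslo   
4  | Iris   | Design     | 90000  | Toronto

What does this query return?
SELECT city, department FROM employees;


Projecting columns: city, department

4 rows:
Seoul, Research
Paris, Finance
Oslo, Legal
Toronto, Design


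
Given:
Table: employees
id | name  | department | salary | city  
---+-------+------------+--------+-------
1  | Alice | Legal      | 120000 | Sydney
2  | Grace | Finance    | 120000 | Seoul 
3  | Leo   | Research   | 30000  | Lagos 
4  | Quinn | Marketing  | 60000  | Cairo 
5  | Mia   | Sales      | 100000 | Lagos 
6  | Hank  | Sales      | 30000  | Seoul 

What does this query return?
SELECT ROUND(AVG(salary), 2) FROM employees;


SUM(salary) = 460000
COUNT = 6
ROUND(AVG, 2) = ROUND(460000 / 6, 2) = 76666.67

76666.67


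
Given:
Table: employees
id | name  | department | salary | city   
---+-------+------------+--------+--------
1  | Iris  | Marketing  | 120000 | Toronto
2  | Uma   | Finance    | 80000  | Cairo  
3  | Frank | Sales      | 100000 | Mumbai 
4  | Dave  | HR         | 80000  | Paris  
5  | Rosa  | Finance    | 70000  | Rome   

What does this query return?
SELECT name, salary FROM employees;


Projecting columns: name, salary

5 rows:
Iris, 120000
Uma, 80000
Frank, 100000
Dave, 80000
Rosa, 70000


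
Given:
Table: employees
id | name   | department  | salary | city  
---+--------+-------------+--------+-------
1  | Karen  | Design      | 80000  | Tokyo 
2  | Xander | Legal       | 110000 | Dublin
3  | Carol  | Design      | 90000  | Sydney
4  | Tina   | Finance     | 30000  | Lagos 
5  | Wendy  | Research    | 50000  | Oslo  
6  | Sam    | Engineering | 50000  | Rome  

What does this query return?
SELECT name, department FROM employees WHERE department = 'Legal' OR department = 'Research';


Filtering: department = 'Legal' OR 'Research'
Matching: 2 rows

2 rows:
Xander, Legal
Wendy, Research


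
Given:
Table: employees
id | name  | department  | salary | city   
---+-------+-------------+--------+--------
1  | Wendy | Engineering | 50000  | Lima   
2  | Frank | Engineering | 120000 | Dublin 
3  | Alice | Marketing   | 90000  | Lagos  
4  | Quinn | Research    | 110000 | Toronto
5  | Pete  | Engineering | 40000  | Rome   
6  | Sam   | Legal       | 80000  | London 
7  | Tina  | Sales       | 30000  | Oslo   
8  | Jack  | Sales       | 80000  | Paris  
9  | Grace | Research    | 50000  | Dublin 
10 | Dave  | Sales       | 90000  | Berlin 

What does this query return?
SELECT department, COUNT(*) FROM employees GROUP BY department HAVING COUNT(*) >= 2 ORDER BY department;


Groups with count >= 2:
  Engineering: 3 -> PASS
  Research: 2 -> PASS
  Sales: 3 -> PASS
  Legal: 1 -> filtered out
  Marketing: 1 -> filtered out


3 groups:
Engineering, 3
Research, 2
Sales, 3


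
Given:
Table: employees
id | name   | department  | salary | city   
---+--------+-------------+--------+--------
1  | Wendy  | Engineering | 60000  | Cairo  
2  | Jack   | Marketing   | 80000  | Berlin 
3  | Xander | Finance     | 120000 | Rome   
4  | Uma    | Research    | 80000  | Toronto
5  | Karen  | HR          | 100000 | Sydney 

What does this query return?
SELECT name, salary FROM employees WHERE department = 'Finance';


Filtering: department = 'Finance'
Matching rows: 1

1 rows:
Xander, 120000


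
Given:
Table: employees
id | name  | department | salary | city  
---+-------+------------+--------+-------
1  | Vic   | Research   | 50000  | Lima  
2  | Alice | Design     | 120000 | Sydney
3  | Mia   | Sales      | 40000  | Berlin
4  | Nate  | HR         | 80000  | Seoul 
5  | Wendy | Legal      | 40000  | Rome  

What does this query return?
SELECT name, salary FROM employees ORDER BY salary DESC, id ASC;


Sorting by salary DESC, then id ASC for ties

5 rows:
Alice, 120000
Nate, 80000
Vic, 50000
Mia, 40000
Wendy, 40000


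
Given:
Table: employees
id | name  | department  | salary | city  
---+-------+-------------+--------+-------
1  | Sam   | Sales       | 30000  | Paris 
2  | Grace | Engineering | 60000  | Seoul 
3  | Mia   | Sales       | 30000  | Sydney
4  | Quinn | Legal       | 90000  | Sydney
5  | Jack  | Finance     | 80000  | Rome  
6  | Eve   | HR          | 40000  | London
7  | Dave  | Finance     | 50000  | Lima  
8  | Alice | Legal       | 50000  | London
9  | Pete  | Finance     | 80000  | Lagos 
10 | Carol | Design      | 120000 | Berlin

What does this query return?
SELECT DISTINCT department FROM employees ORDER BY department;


All 'department' values (row order): Sales, Engineering, Sales, Legal, Finance, HR, Finance, Legal, Finance, Design
Removing duplicates leaves 6 unique value(s).

6 values:
Design
Engineering
Finance
HR
Legal
Sales


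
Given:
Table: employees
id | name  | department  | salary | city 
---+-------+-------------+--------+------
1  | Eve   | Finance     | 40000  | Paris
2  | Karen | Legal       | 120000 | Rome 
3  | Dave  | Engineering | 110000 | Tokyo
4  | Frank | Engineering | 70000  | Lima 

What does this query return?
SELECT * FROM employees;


SELECT * returns all 4 rows with all columns

4 rows:
1, Eve, Finance, 40000, Paris
2, Karen, Legal, 120000, Rome
3, Dave, Engineering, 110000, Tokyo
4, Frank, Engineering, 70000, Lima


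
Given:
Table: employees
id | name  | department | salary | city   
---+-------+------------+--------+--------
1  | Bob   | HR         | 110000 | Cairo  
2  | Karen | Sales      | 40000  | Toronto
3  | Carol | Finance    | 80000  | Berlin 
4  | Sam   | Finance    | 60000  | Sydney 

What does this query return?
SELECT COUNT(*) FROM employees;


COUNT(*) counts all rows

4


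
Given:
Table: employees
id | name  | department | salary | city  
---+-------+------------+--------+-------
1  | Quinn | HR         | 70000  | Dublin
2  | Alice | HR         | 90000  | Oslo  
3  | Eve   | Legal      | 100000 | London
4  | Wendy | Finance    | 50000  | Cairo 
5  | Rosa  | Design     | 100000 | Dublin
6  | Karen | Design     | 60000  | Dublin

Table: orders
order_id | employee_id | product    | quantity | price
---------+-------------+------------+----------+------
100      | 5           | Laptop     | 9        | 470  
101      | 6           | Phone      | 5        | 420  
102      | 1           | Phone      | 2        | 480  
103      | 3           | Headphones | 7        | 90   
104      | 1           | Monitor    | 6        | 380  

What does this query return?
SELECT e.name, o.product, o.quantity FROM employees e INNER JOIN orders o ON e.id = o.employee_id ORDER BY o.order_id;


Joining employees.id = orders.employee_id:
  employee Rosa (id=5) -> order Laptop
  employee Karen (id=6) -> order Phone
  employee Quinn (id=1) -> order Phone
  employee Eve (id=3) -> order Headphones
  employee Quinn (id=1) -> order Monitor


5 rows:
Rosa, Laptop, 9
Karen, Phone, 5
Quinn, Phone, 2
Eve, Headphones, 7
Quinn, Monitor, 6


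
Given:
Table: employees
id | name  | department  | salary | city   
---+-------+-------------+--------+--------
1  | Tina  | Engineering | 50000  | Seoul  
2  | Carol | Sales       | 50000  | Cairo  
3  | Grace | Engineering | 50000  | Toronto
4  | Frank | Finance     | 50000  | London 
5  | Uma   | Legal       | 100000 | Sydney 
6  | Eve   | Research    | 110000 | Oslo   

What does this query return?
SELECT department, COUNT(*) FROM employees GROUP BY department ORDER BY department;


Assigning each row to its department group:
  Tina -> Engineering
  Carol -> Sales
  Grace -> Engineering
  Frank -> Finance
  Uma -> Legal
  Eve -> Research


5 groups:
Engineering, 2
Finance, 1
Legal, 1
Research, 1
Sales, 1


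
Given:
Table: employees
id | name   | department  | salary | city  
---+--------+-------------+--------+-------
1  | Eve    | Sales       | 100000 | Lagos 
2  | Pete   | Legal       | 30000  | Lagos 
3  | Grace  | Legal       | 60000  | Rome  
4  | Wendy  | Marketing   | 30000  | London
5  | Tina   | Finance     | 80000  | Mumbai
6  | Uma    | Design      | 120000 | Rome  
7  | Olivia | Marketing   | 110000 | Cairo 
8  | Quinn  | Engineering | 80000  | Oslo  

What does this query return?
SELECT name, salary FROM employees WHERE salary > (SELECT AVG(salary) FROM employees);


Subquery: AVG(salary) = 76250.0
Filtering: salary > 76250.0
  Eve (100000) -> MATCH
  Tina (80000) -> MATCH
  Uma (120000) -> MATCH
  Olivia (110000) -> MATCH
  Quinn (80000) -> MATCH


5 rows:
Eve, 100000
Tina, 80000
Uma, 120000
Olivia, 110000
Quinn, 80000
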